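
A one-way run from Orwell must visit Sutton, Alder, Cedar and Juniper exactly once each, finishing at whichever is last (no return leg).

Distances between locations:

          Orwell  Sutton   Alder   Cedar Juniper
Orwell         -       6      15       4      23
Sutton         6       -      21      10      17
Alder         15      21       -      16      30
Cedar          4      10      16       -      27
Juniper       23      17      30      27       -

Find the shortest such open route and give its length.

There are 4! = 24 possible orderings.
Orwell - Sutton - Alder - Cedar - Juniper: 6+21+16+27 = 70
Orwell - Sutton - Alder - Juniper - Cedar: 6+21+30+27 = 84
Orwell - Sutton - Cedar - Alder - Juniper: 6+10+16+30 = 62
Orwell - Sutton - Cedar - Juniper - Alder: 6+10+27+30 = 73
Orwell - Sutton - Juniper - Alder - Cedar: 6+17+30+16 = 69
Orwell - Sutton - Juniper - Cedar - Alder: 6+17+27+16 = 66
Orwell - Alder - Sutton - Cedar - Juniper: 15+21+10+27 = 73
Orwell - Alder - Sutton - Juniper - Cedar: 15+21+17+27 = 80
Orwell - Alder - Cedar - Sutton - Juniper: 15+16+10+17 = 58
Orwell - Alder - Cedar - Juniper - Sutton: 15+16+27+17 = 75
Orwell - Alder - Juniper - Sutton - Cedar: 15+30+17+10 = 72
Orwell - Alder - Juniper - Cedar - Sutton: 15+30+27+10 = 82
Orwell - Cedar - Sutton - Alder - Juniper: 4+10+21+30 = 65
Orwell - Cedar - Sutton - Juniper - Alder: 4+10+17+30 = 61
… (10 more)
The minimum is 58.
One shortest path: Orwell → Alder → Cedar → Sutton → Juniper.

58 — the minimum one-way total.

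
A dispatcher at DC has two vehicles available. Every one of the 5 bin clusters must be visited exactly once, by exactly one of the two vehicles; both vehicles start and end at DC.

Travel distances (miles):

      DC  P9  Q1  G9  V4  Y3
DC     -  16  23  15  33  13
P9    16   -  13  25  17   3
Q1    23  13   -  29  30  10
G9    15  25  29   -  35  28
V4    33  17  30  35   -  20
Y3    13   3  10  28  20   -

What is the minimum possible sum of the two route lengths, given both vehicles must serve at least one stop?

Minimum combined distance: 116 miles.

Try each way of splitting the stops between the two vehicles (each non-empty) and, for each split, find the best tour for each vehicle:
  {P9} + {Q1, G9, V4, Y3}: 32 + 103 = 135
  {Q1} + {P9, G9, V4, Y3}: 46 + 83 = 129
  {P9, Q1} + {G9, V4, Y3}: 52 + 83 = 135
  {G9} + {P9, Q1, V4, Y3}: 30 + 86 = 116
  {P9, G9} + {Q1, V4, Y3}: 56 + 86 = 142
  {Q1, G9} + {P9, V4, Y3}: 67 + 66 = 133
  … (15 splits in total)
Best: vehicle 1 DC → G9 → DC = 30; vehicle 2 DC → P9 → V4 → Q1 → Y3 → DC = 86; combined 116.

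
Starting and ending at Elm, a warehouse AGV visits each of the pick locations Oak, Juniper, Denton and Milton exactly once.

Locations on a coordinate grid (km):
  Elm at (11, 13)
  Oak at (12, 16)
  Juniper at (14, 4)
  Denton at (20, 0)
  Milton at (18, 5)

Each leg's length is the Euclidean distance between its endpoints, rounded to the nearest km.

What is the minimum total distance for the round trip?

Minimum total distance: 37 km.

There are 12 distinct closed tours to check (reversals are equivalent).
Elm-Oak-Juniper-Denton-Milton-Elm: 3+12+7+5+11 = 38
Elm-Oak-Juniper-Milton-Denton-Elm: 3+12+4+5+16 = 40
Elm-Oak-Denton-Juniper-Milton-Elm: 3+18+7+4+11 = 43
Elm-Oak-Denton-Milton-Juniper-Elm: 3+18+5+4+9 = 39
Elm-Oak-Milton-Juniper-Denton-Elm: 3+13+4+7+16 = 43
Elm-Oak-Milton-Denton-Juniper-Elm: 3+13+5+7+9 = 37
Elm-Juniper-Oak-Denton-Milton-Elm: 9+12+18+5+11 = 55
Elm-Juniper-Oak-Milton-Denton-Elm: 9+12+13+5+16 = 55
Elm-Juniper-Denton-Oak-Milton-Elm: 9+7+18+13+11 = 58
Elm-Juniper-Milton-Oak-Denton-Elm: 9+4+13+18+16 = 60
Elm-Denton-Oak-Juniper-Milton-Elm: 16+18+12+4+11 = 61
Elm-Denton-Juniper-Oak-Milton-Elm: 16+7+12+13+11 = 59
The minimum is 37.
One optimal route: Elm → Oak → Milton → Denton → Juniper → Elm (or its reverse).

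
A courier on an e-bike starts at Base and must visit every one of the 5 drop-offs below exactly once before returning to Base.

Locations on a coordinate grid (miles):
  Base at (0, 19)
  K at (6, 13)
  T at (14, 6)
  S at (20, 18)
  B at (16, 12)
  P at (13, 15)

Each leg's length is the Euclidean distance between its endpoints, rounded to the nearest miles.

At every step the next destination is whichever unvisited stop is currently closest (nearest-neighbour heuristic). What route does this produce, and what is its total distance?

Nearest-neighbour total = 58 miles; route Base → K → P → B → T → S → Base.

From Base: distances to unvisited — K=8, P=14, B=17, T=19, S=20. Nearest is K (8).
From K: distances to unvisited — P=7, B=10, T=11, S=15. Nearest is P (7).
From P: distances to unvisited — B=4, S=8, T=9. Nearest is B (4).
From B: distances to unvisited — T=6, S=7. Nearest is T (6).
From T: distances to unvisited — S=13. Nearest is S (13).
Return S→Base: 20.
Total = 8 + 7 + 4 + 6 + 13 + 20 = 58.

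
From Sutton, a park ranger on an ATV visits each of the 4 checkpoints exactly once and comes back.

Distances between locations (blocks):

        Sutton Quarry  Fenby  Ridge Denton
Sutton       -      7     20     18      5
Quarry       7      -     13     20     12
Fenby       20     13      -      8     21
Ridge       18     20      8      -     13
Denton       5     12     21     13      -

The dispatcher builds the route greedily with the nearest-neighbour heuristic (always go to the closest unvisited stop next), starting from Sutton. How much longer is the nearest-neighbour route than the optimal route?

10 blocks longer than the optimal tour.

Sutton: Denton=5, Quarry=7, Ridge=18, Fenby=20 ⇒ Denton
Denton: Quarry=12, Ridge=13, Fenby=21 ⇒ Quarry
Quarry: Fenby=13, Ridge=20 ⇒ Fenby
Fenby: Ridge=8 ⇒ Ridge
NN route Sutton → Denton → Quarry → Fenby → Ridge → Sutton costs 56.
Optimal: Sutton → Quarry → Fenby → Ridge → Denton → Sutton costs 46 (by enumerating all 12 distinct tours).
Excess = 56 − 46 = 10.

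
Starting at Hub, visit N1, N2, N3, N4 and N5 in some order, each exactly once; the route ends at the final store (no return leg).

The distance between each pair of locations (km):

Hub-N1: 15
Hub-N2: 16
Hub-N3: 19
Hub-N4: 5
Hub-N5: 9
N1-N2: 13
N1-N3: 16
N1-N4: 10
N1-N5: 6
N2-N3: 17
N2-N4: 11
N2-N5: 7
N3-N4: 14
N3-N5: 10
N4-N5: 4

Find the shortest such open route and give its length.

There are 5! = 120 possible orderings.
Hub - N1 - N2 - N3 - N4 - N5: 15+13+17+14+4 = 63
Hub - N1 - N2 - N3 - N5 - N4: 15+13+17+10+4 = 59
Hub - N1 - N2 - N4 - N3 - N5: 15+13+11+14+10 = 63
Hub - N1 - N2 - N4 - N5 - N3: 15+13+11+4+10 = 53
Hub - N1 - N2 - N5 - N3 - N4: 15+13+7+10+14 = 59
Hub - N1 - N2 - N5 - N4 - N3: 15+13+7+4+14 = 53
Hub - N1 - N3 - N2 - N4 - N5: 15+16+17+11+4 = 63
Hub - N1 - N3 - N2 - N5 - N4: 15+16+17+7+4 = 59
Hub - N1 - N3 - N4 - N2 - N5: 15+16+14+11+7 = 63
Hub - N1 - N3 - N4 - N5 - N2: 15+16+14+4+7 = 56
Hub - N1 - N3 - N5 - N2 - N4: 15+16+10+7+11 = 59
Hub - N1 - N3 - N5 - N4 - N2: 15+16+10+4+11 = 56
Hub - N1 - N4 - N2 - N3 - N5: 15+10+11+17+10 = 63
Hub - N1 - N4 - N2 - N5 - N3: 15+10+11+7+10 = 53
… (106 more)
Hub - N4 - N1 - N2 - N5 - N3: 5+10+13+7+10 = 45  ← best
The minimum is 45.
One shortest path: Hub → N4 → N1 → N2 → N5 → N3.

Shortest open route: 45 km.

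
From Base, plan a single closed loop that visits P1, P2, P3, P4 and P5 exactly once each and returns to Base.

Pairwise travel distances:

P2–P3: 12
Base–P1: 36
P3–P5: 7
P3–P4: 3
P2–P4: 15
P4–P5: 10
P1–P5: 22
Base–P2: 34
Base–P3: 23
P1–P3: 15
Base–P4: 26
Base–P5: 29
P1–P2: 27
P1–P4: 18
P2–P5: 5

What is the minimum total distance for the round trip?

Base - P1 - P2 - P3 - P4 - P5 - Base: 36+27+12+3+10+29 = 117
Base - P1 - P2 - P3 - P5 - P4 - Base: 36+27+12+7+10+26 = 118
Base - P1 - P2 - P4 - P3 - P5 - Base: 36+27+15+3+7+29 = 117
Base - P1 - P2 - P4 - P5 - P3 - Base: 36+27+15+10+7+23 = 118
Base - P1 - P2 - P5 - P3 - P4 - Base: 36+27+5+7+3+26 = 104
Base - P1 - P2 - P5 - P4 - P3 - Base: 36+27+5+10+3+23 = 104
Base - P1 - P3 - P2 - P4 - P5 - Base: 36+15+12+15+10+29 = 117
Base - P1 - P3 - P2 - P5 - P4 - Base: 36+15+12+5+10+26 = 104
Base - P1 - P3 - P4 - P2 - P5 - Base: 36+15+3+15+5+29 = 103
Base - P1 - P3 - P4 - P5 - P2 - Base: 36+15+3+10+5+34 = 103
Base - P1 - P3 - P5 - P2 - P4 - Base: 36+15+7+5+15+26 = 104
Base - P1 - P3 - P5 - P4 - P2 - Base: 36+15+7+10+15+34 = 117
Base - P1 - P4 - P2 - P3 - P5 - Base: 36+18+15+12+7+29 = 117
Base - P1 - P4 - P2 - P5 - P3 - Base: 36+18+15+5+7+23 = 104
… (46 more)
The minimum is 103.
One optimal route: Base → P1 → P3 → P4 → P2 → P5 → Base (or its reverse).

Minimum total distance: 103.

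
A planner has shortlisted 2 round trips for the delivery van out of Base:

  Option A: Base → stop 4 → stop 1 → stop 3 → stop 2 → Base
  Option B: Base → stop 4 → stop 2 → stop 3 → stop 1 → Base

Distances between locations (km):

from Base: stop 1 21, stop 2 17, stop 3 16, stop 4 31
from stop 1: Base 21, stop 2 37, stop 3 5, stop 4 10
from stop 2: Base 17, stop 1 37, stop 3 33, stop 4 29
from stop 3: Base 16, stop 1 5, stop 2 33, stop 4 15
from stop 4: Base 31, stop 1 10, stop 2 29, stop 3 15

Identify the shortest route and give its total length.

Shortest is Option A, total 96 km.

Option A: 31 + 10 + 5 + 33 + 17 = 96
Option B: 31 + 29 + 33 + 5 + 21 = 119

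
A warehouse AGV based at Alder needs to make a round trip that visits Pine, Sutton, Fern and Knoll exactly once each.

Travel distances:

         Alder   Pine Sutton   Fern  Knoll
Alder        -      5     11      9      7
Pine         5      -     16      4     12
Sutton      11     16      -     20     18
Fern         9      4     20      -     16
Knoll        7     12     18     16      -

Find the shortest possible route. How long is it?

There are 12 distinct closed tours to check (reversals are equivalent).
Alder→Pine→Sutton→Fern→Knoll→Alder: 5+16+20+16+7 = 64
Alder→Pine→Sutton→Knoll→Fern→Alder: 5+16+18+16+9 = 64
Alder→Pine→Fern→Sutton→Knoll→Alder: 5+4+20+18+7 = 54
Alder→Pine→Fern→Knoll→Sutton→Alder: 5+4+16+18+11 = 54
Alder→Pine→Knoll→Sutton→Fern→Alder: 5+12+18+20+9 = 64
Alder→Pine→Knoll→Fern→Sutton→Alder: 5+12+16+20+11 = 64
Alder→Sutton→Pine→Fern→Knoll→Alder: 11+16+4+16+7 = 54
Alder→Sutton→Pine→Knoll→Fern→Alder: 11+16+12+16+9 = 64
Alder→Sutton→Fern→Pine→Knoll→Alder: 11+20+4+12+7 = 54
Alder→Sutton→Knoll→Pine→Fern→Alder: 11+18+12+4+9 = 54
Alder→Fern→Pine→Sutton→Knoll→Alder: 9+4+16+18+7 = 54
Alder→Fern→Sutton→Pine→Knoll→Alder: 9+20+16+12+7 = 64
The minimum is 54.
One optimal route: Alder → Pine → Fern → Sutton → Knoll → Alder (or its reverse).

Shortest round trip = 54.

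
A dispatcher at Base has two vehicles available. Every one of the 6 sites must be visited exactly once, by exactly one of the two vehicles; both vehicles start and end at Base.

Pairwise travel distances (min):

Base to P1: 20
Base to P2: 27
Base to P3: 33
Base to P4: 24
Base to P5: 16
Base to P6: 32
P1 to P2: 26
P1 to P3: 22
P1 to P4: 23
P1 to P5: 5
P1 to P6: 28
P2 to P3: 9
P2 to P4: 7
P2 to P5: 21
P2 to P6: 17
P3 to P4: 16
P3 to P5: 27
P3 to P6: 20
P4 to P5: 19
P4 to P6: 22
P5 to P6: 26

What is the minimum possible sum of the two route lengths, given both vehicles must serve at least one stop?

133 min — the smallest possible combined total.

There are 2^5 − 1 = 31 ways to divide the 6 stops into two non-empty groups. For each, the best each vehicle can do is its own shortest tour through its group:
  {P1} + {P2, P3, P4, P5, P6}: 40 + 102 = 142
  {P2} + {P1, P3, P4, P5, P6}: 54 + 109 = 163
  {P1, P2} + {P3, P4, P5, P6}: 73 + 102 = 175
  {P3} + {P1, P2, P4, P5, P6}: 66 + 97 = 163
  {P1, P3} + {P2, P4, P5, P6}: 75 + 90 = 165
  {P2, P3} + {P1, P4, P5, P6}: 69 + 95 = 164
  … (31 splits in total)
  {P1, P5} + {P2, P3, P4, P6}: 41 + 92 = 133  ← best
Best: vehicle 1 Base → P1 → P5 → Base = 41; vehicle 2 Base → P4 → P2 → P3 → P6 → Base = 92; combined 133.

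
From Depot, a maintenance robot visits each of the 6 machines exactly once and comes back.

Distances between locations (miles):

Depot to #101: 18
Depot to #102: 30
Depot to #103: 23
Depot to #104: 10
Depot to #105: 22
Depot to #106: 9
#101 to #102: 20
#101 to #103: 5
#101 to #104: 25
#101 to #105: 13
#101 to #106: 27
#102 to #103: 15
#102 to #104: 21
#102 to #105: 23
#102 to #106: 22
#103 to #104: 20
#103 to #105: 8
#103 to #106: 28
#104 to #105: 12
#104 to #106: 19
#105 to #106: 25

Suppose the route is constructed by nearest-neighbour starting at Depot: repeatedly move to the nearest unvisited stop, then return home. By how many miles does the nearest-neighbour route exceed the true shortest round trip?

Excess over optimum: 17 miles.

Depot: #106=9, #104=10, #101=18, #105=22, #103=23, #102=30 ⇒ #106
#106: #104=19, #102=22, #105=25, #101=27, #103=28 ⇒ #104
#104: #105=12, #103=20, #102=21, #101=25 ⇒ #105
#105: #103=8, #101=13, #102=23 ⇒ #103
#103: #101=5, #102=15 ⇒ #101
#101: #102=20 ⇒ #102
NN route Depot → #106 → #104 → #105 → #103 → #101 → #102 → Depot costs 103.
Optimal: Depot → #104 → #105 → #101 → #103 → #102 → #106 → Depot costs 86 (by enumerating all 360 distinct tours).
Excess = 103 − 86 = 17.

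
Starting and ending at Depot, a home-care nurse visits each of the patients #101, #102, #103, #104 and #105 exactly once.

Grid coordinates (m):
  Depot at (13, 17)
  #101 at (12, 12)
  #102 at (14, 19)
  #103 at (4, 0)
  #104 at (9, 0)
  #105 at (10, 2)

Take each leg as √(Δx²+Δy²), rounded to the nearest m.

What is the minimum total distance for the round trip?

Depot - #101 - #102 - #103 - #104 - #105 - Depot: 5+7+21+5+2+15 = 55
Depot - #101 - #102 - #103 - #105 - #104 - Depot: 5+7+21+6+2+17 = 58
Depot - #101 - #102 - #104 - #103 - #105 - Depot: 5+7+20+5+6+15 = 58
Depot - #101 - #102 - #104 - #105 - #103 - Depot: 5+7+20+2+6+19 = 59
Depot - #101 - #102 - #105 - #103 - #104 - Depot: 5+7+17+6+5+17 = 57
Depot - #101 - #102 - #105 - #104 - #103 - Depot: 5+7+17+2+5+19 = 55
Depot - #101 - #103 - #102 - #104 - #105 - Depot: 5+14+21+20+2+15 = 77
Depot - #101 - #103 - #102 - #105 - #104 - Depot: 5+14+21+17+2+17 = 76
Depot - #101 - #103 - #104 - #102 - #105 - Depot: 5+14+5+20+17+15 = 76
Depot - #101 - #103 - #104 - #105 - #102 - Depot: 5+14+5+2+17+2 = 45
Depot - #101 - #103 - #105 - #102 - #104 - Depot: 5+14+6+17+20+17 = 79
Depot - #101 - #103 - #105 - #104 - #102 - Depot: 5+14+6+2+20+2 = 49
Depot - #101 - #104 - #102 - #103 - #105 - Depot: 5+12+20+21+6+15 = 79
Depot - #101 - #104 - #102 - #105 - #103 - Depot: 5+12+20+17+6+19 = 79
… (46 more)
The minimum is 45.
One optimal route: Depot → #101 → #103 → #104 → #105 → #102 → Depot (or its reverse).

Shortest round trip = 45 m.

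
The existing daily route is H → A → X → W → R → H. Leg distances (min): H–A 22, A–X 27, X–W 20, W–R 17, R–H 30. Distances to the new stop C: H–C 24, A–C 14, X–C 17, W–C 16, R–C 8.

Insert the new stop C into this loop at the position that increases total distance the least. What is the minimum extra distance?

Insertion cost between consecutive stops i–j is d(i,C) + d(C,j) − d(i,j):
  between H and A: 24 + 14 − 22 = 16
  between A and X: 14 + 17 − 27 = 4
  between X and W: 17 + 16 − 20 = 13
  between W and R: 16 + 8 − 17 = 7
  between R and H: 8 + 24 − 30 = 2
Cheapest insertion is between R and H, adding 2.
New total = 116 + 2 = 118.

+2 min — insert C between R and H.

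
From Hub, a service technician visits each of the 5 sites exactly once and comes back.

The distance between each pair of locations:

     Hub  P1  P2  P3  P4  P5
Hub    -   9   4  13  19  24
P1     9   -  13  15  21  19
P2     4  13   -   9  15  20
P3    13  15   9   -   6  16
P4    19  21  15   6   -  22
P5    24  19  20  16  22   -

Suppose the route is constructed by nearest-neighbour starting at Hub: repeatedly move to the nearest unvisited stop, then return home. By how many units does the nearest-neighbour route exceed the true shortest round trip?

The nearest-neighbour route is 14 longer than optimal.

Hub: P2=4, P1=9, P3=13, P4=19, P5=24 ⇒ P2
P2: P3=9, P1=13, P4=15, P5=20 ⇒ P3
P3: P4=6, P1=15, P5=16 ⇒ P4
P4: P1=21, P5=22 ⇒ P1
P1: P5=19 ⇒ P5
NN route Hub → P2 → P3 → P4 → P1 → P5 → Hub costs 83.
Optimal: Hub → P1 → P5 → P3 → P4 → P2 → Hub costs 69 (by enumerating all 60 distinct tours).
Excess = 83 − 69 = 14.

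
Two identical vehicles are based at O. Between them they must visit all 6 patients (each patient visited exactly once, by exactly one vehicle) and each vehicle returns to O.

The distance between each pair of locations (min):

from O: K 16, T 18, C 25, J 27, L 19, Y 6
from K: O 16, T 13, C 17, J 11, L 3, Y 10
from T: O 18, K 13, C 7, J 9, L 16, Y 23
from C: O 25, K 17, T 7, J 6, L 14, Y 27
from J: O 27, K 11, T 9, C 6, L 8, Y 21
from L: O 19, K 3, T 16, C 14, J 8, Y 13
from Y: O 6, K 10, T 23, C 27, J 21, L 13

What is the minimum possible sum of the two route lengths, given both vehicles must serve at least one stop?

Minimum combined distance: 70 min.

There are 2^5 − 1 = 31 ways to divide the 6 stops into two non-empty groups. For each, the best each vehicle can do is its own shortest tour through its group:
  {K} + {T, C, J, L, Y}: 32 + 58 = 90
  {T} + {K, C, J, L, Y}: 36 + 58 = 94
  {K, T} + {C, J, L, Y}: 47 + 58 = 105
  {C} + {K, T, J, L, Y}: 50 + 54 = 104
  {K, C} + {T, J, L, Y}: 58 + 54 = 112
  {T, C} + {K, J, L, Y}: 50 + 54 = 104
  … (31 splits in total)
  {K, T, C, J, L} + {Y}: 58 + 12 = 70  ← best
Best: vehicle 1 O → K → L → J → C → T → O = 58; vehicle 2 O → Y → O = 12; combined 70.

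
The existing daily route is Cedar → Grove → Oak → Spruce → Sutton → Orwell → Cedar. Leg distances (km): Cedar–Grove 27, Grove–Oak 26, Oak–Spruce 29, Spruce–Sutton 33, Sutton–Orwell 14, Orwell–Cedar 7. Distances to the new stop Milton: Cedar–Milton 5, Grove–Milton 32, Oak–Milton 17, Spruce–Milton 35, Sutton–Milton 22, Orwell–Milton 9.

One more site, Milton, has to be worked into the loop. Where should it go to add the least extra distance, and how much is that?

Insertion cost between consecutive stops i–j is d(i,Milton) + d(Milton,j) − d(i,j):
  between Cedar and Grove: 5 + 32 − 27 = 10
  between Grove and Oak: 32 + 17 − 26 = 23
  between Oak and Spruce: 17 + 35 − 29 = 23
  between Spruce and Sutton: 35 + 22 − 33 = 24
  between Sutton and Orwell: 22 + 9 − 14 = 17
  between Orwell and Cedar: 9 + 5 − 7 = 7
Cheapest insertion is between Orwell and Cedar, adding 7.
New total = 136 + 7 = 143.

Adding 7 km by placing Milton on the Orwell–Cedar leg.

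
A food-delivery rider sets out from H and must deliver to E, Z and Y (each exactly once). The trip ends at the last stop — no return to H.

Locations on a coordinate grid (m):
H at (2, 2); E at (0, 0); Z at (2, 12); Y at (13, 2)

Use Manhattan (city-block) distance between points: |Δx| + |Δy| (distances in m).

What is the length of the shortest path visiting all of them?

There are 3! = 6 possible orderings.
H→E→Z→Y: 4+14+21 = 39
H→E→Y→Z: 4+15+21 = 40
H→Z→E→Y: 10+14+15 = 39
H→Z→Y→E: 10+21+15 = 46
H→Y→E→Z: 11+15+14 = 40
H→Y→Z→E: 11+21+14 = 46
The minimum is 39.
One shortest path: H → E → Z → Y.

Shortest open route: 39 m.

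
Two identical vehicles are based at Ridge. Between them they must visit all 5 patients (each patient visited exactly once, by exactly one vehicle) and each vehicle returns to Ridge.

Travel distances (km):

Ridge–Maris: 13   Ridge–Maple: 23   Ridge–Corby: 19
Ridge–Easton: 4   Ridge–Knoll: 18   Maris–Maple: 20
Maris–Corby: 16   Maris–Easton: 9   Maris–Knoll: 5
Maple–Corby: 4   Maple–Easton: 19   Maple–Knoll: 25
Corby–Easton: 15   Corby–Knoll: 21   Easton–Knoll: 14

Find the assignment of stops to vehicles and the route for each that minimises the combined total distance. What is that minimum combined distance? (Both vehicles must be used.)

74 km — the smallest possible combined total.

Try each way of splitting the stops between the two vehicles (each non-empty) and, for each split, find the best tour for each vehicle:
  {Maris} + {Maple, Corby, Easton, Knoll}: 26 + 66 = 92
  {Maple} + {Maris, Corby, Easton, Knoll}: 46 + 58 = 104
  {Maris, Maple} + {Corby, Easton, Knoll}: 56 + 58 = 114
  {Corby} + {Maris, Maple, Easton, Knoll}: 38 + 66 = 104
  {Maris, Corby} + {Maple, Easton, Knoll}: 48 + 66 = 114
  {Maple, Corby} + {Maris, Easton, Knoll}: 46 + 36 = 82
  … (15 splits in total)
  {Easton} + {Maris, Maple, Corby, Knoll}: 8 + 66 = 74  ← best
Best: vehicle 1 Ridge → Easton → Ridge = 8; vehicle 2 Ridge → Maris → Knoll → Maple → Corby → Ridge = 66; combined 74.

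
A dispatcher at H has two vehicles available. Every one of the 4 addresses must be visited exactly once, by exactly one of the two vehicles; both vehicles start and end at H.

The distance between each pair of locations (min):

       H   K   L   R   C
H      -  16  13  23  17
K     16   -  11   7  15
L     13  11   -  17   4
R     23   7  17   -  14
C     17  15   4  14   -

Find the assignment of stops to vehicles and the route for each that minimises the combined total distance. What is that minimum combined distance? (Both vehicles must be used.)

Minimum combined distance: 80 min.

Try each way of splitting the stops between the two vehicles (each non-empty) and, for each split, find the best tour for each vehicle:
  {K} + {L, R, C}: 32 + 54 = 86
  {L} + {K, R, C}: 26 + 54 = 80
  {K, L} + {R, C}: 40 + 54 = 94
  {R} + {K, L, C}: 46 + 48 = 94
  {K, R} + {L, C}: 46 + 34 = 80
  {L, R} + {K, C}: 53 + 48 = 101
  … (7 splits in total)
Best: vehicle 1 H → L → H = 26; vehicle 2 H → K → R → C → H = 54; combined 80.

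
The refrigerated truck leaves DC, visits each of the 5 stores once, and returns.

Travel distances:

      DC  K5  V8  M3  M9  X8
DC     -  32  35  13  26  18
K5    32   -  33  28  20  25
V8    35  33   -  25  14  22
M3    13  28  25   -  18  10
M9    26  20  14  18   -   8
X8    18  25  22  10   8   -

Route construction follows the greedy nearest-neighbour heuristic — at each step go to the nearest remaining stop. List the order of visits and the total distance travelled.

Nearest-neighbour total = 110; route DC → M3 → X8 → M9 → V8 → K5 → DC.

DC → [M3:13 / X8:18 / M9:26 / K5:32 / V8:35] → M3 (13)
M3 → [X8:10 / M9:18 / V8:25 / K5:28] → X8 (10)
X8 → [M9:8 / V8:22 / K5:25] → M9 (8)
M9 → [V8:14 / K5:20] → V8 (14)
V8 → [K5:33] → K5 (33)
Return K5→DC: 32.
Total = 13 + 10 + 8 + 14 + 33 + 32 = 110.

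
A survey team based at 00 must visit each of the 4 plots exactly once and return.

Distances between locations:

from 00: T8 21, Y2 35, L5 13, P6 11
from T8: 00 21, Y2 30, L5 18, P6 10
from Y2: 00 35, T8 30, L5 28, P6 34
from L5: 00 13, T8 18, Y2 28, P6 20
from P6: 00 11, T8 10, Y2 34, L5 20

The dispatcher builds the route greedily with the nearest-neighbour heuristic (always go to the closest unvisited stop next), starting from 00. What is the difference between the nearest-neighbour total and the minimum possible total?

10 longer than the optimal tour.

00: P6=11, L5=13, T8=21, Y2=35 ⇒ P6
P6: T8=10, L5=20, Y2=34 ⇒ T8
T8: L5=18, Y2=30 ⇒ L5
L5: Y2=28 ⇒ Y2
NN route 00 → P6 → T8 → L5 → Y2 → 00 costs 102.
Optimal: 00 → L5 → Y2 → T8 → P6 → 00 costs 92 (by enumerating all 12 distinct tours).
Excess = 102 − 92 = 10.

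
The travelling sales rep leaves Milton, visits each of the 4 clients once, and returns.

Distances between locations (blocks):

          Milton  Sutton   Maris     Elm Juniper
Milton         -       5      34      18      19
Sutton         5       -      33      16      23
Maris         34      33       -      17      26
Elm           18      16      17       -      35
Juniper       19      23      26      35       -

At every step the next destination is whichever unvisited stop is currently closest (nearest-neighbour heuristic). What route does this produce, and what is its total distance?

83 blocks along Milton → Sutton → Elm → Maris → Juniper → Milton.

From Milton: distances to unvisited — Sutton=5, Elm=18, Juniper=19, Maris=34. Nearest is Sutton (5).
From Sutton: distances to unvisited — Elm=16, Juniper=23, Maris=33. Nearest is Elm (16).
From Elm: distances to unvisited — Maris=17, Juniper=35. Nearest is Maris (17).
From Maris: distances to unvisited — Juniper=26. Nearest is Juniper (26).
Return Juniper→Milton: 19.
Total = 5 + 16 + 17 + 26 + 19 = 83.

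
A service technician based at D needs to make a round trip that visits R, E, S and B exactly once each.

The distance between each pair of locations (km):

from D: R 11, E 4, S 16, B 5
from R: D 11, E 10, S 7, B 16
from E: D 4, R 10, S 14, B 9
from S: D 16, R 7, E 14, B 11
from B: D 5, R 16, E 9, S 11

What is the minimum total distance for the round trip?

37 km — the shortest possible round trip.

With 4 stops there are 4!/2 = 12 distinct round trips (a route and its reverse cost the same).
D → R → E → S → B → D: 11+10+14+11+5 = 51
D → R → E → B → S → D: 11+10+9+11+16 = 57
D → R → S → E → B → D: 11+7+14+9+5 = 46
D → R → S → B → E → D: 11+7+11+9+4 = 42
D → R → B → E → S → D: 11+16+9+14+16 = 66
D → R → B → S → E → D: 11+16+11+14+4 = 56
D → E → R → S → B → D: 4+10+7+11+5 = 37
D → E → R → B → S → D: 4+10+16+11+16 = 57
D → E → S → R → B → D: 4+14+7+16+5 = 46
D → E → B → R → S → D: 4+9+16+7+16 = 52
D → S → R → E → B → D: 16+7+10+9+5 = 47
D → S → E → R → B → D: 16+14+10+16+5 = 61
The minimum is 37.
One optimal route: D → E → R → S → B → D (or its reverse).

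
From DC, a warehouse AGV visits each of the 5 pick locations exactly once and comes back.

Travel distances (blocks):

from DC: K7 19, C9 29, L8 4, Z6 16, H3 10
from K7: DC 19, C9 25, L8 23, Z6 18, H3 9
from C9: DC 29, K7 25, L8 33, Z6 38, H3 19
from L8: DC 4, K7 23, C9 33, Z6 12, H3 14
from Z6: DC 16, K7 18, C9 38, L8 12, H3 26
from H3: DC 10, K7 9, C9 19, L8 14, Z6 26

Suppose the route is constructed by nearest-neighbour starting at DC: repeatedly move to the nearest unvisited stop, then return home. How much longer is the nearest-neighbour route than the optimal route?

From DC: L8=4, H3=10, Z6=16, K7=19, C9=29 → choose L8 (4).
From L8: Z6=12, H3=14, K7=23, C9=33 → choose Z6 (12).
From Z6: K7=18, H3=26, C9=38 → choose K7 (18).
From K7: H3=9, C9=25 → choose H3 (9).
From H3: C9=19 → choose C9 (19).
NN route DC → L8 → Z6 → K7 → H3 → C9 → DC costs 91.
Optimal: DC → L8 → Z6 → K7 → C9 → H3 → DC costs 88 (by enumerating all 60 distinct tours).
Excess = 91 − 88 = 3.

The nearest-neighbour route is 3 blocks longer than optimal.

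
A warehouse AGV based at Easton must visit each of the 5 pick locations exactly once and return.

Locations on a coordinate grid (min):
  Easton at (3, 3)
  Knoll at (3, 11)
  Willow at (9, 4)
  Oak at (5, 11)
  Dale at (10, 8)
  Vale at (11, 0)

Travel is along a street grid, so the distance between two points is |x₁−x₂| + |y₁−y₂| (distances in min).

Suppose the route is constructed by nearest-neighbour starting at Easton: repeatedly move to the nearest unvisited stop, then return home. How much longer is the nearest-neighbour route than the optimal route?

The nearest-neighbour route is 12 min longer than optimal.

From Easton: Willow=7, Knoll=8, Oak=10, Vale=11, Dale=12 → choose Willow (7).
From Willow: Dale=5, Vale=6, Oak=11, Knoll=13 → choose Dale (5).
From Dale: Oak=8, Vale=9, Knoll=10 → choose Oak (8).
From Oak: Knoll=2, Vale=17 → choose Knoll (2).
From Knoll: Vale=19 → choose Vale (19).
NN route Easton → Willow → Dale → Oak → Knoll → Vale → Easton costs 52.
Optimal: Easton → Knoll → Oak → Dale → Willow → Vale → Easton costs 40 (by enumerating all 60 distinct tours).
Excess = 52 − 40 = 12.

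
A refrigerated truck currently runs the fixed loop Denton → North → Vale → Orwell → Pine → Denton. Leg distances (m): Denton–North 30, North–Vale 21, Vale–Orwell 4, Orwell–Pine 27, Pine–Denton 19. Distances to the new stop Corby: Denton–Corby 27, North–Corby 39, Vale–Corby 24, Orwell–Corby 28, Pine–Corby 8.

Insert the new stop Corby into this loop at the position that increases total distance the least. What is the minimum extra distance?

Insertion cost between consecutive stops i–j is d(i,Corby) + d(Corby,j) − d(i,j):
  between Denton and North: 27 + 39 − 30 = 36
  between North and Vale: 39 + 24 − 21 = 42
  between Vale and Orwell: 24 + 28 − 4 = 48
  between Orwell and Pine: 28 + 8 − 27 = 9
  between Pine and Denton: 8 + 27 − 19 = 16
Cheapest insertion is between Orwell and Pine, adding 9.
New total = 101 + 9 = 110.

Adding 9 m by placing Corby on the Orwell–Pine leg.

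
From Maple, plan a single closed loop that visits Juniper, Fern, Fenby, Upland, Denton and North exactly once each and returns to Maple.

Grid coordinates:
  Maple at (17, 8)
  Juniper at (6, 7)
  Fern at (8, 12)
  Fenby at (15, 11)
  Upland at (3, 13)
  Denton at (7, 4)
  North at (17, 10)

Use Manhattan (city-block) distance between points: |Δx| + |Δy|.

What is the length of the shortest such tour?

Minimum total distance: 46.

With 6 stops there are 6!/2 = 360 distinct round trips (a route and its reverse cost the same).
Maple → Juniper → Fern → Fenby → Upland → Denton → North → Maple: 12+7+8+14+13+16+2 = 72
Maple → Juniper → Fern → Fenby → Upland → North → Denton → Maple: 12+7+8+14+17+16+14 = 88
Maple → Juniper → Fern → Fenby → Denton → Upland → North → Maple: 12+7+8+15+13+17+2 = 74
Maple → Juniper → Fern → Fenby → Denton → North → Upland → Maple: 12+7+8+15+16+17+19 = 94
Maple → Juniper → Fern → Fenby → North → Upland → Denton → Maple: 12+7+8+3+17+13+14 = 74
Maple → Juniper → Fern → Fenby → North → Denton → Upland → Maple: 12+7+8+3+16+13+19 = 78
Maple → Juniper → Fern → Upland → Fenby → Denton → North → Maple: 12+7+6+14+15+16+2 = 72
Maple → Juniper → Fern → Upland → Fenby → North → Denton → Maple: 12+7+6+14+3+16+14 = 72
… (352 more)
Maple → Denton → Juniper → Upland → Fern → Fenby → North → Maple: 14+4+9+6+8+3+2 = 46  ← best
The minimum is 46.
One optimal route: Maple → Denton → Juniper → Upland → Fern → Fenby → North → Maple (or its reverse).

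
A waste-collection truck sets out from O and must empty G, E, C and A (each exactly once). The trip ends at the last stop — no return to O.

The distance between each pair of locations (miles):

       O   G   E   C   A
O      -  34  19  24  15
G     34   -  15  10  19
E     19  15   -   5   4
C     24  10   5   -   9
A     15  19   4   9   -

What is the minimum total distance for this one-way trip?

Shortest open route: 34 miles.

There are 4! = 24 possible orderings.
O→G→E→C→A: 34+15+5+9 = 63
O→G→E→A→C: 34+15+4+9 = 62
O→G→C→E→A: 34+10+5+4 = 53
O→G→C→A→E: 34+10+9+4 = 57
O→G→A→E→C: 34+19+4+5 = 62
O→G→A→C→E: 34+19+9+5 = 67
O→E→G→C→A: 19+15+10+9 = 53
O→E→G→A→C: 19+15+19+9 = 62
O→E→C→G→A: 19+5+10+19 = 53
O→E→C→A→G: 19+5+9+19 = 52
O→E→A→G→C: 19+4+19+10 = 52
O→E→A→C→G: 19+4+9+10 = 42
O→C→G→E→A: 24+10+15+4 = 53
O→C→G→A→E: 24+10+19+4 = 57
… (10 more)
O→A→E→C→G: 15+4+5+10 = 34  ← best
The minimum is 34.
One shortest path: O → A → E → C → G.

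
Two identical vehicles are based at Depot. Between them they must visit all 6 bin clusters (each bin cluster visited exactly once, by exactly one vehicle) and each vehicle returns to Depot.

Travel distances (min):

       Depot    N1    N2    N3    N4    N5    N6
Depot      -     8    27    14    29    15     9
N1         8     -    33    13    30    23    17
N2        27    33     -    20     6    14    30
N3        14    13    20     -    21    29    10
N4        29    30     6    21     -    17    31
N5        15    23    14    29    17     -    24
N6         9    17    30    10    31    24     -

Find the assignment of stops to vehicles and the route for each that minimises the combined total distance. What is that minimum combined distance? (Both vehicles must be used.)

Minimum combined distance: 91 min.

Try each way of splitting the stops between the two vehicles (each non-empty) and, for each split, find the best tour for each vehicle:
  {N1} + {N2, N3, N4, N5, N6}: 16 + 75 = 91
  {N2} + {N1, N3, N4, N5, N6}: 54 + 88 = 142
  {N1, N2} + {N3, N4, N5, N6}: 68 + 72 = 140
  {N3} + {N1, N2, N4, N5, N6}: 28 + 91 = 119
  {N1, N3} + {N2, N4, N5, N6}: 35 + 75 = 110
  {N2, N3} + {N1, N4, N5, N6}: 61 + 88 = 149
  … (31 splits in total)
Best: vehicle 1 Depot → N1 → Depot = 16; vehicle 2 Depot → N5 → N2 → N4 → N3 → N6 → Depot = 75; combined 91.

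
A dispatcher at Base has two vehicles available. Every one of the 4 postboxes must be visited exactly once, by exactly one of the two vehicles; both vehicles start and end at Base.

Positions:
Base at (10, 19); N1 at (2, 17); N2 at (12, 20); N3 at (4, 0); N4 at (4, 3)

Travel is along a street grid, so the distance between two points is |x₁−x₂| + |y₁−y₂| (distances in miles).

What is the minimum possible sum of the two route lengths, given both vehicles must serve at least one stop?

There are 2^3 − 1 = 7 ways to divide the 4 stops into two non-empty groups. For each, the best each vehicle can do is its own shortest tour through its group:
  {N1} + {N2, N3, N4}: 20 + 56 = 76
  {N2} + {N1, N3, N4}: 6 + 54 = 60
  {N1, N2} + {N3, N4}: 26 + 50 = 76
  {N3} + {N1, N2, N4}: 50 + 54 = 104
  {N1, N3} + {N2, N4}: 54 + 50 = 104
  {N2, N3} + {N1, N4}: 56 + 48 = 104
  … (7 splits in total)
Best: vehicle 1 Base → N2 → Base = 6; vehicle 2 Base → N1 → N3 → N4 → Base = 54; combined 60.

60 miles — the smallest possible combined total.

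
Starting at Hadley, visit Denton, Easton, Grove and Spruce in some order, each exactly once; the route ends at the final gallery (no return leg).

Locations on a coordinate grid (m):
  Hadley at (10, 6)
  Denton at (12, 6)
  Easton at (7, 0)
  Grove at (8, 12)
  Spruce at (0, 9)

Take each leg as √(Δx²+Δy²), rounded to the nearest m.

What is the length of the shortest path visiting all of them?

29 m — the minimum one-way total.

There are 4! = 24 possible orderings.
Hadley → Denton → Easton → Grove → Spruce: 2+8+12+9 = 31
Hadley → Denton → Easton → Spruce → Grove: 2+8+11+9 = 30
Hadley → Denton → Grove → Easton → Spruce: 2+7+12+11 = 32
Hadley → Denton → Grove → Spruce → Easton: 2+7+9+11 = 29
Hadley → Denton → Spruce → Easton → Grove: 2+12+11+12 = 37
Hadley → Denton → Spruce → Grove → Easton: 2+12+9+12 = 35
Hadley → Easton → Denton → Grove → Spruce: 7+8+7+9 = 31
Hadley → Easton → Denton → Spruce → Grove: 7+8+12+9 = 36
Hadley → Easton → Grove → Denton → Spruce: 7+12+7+12 = 38
Hadley → Easton → Grove → Spruce → Denton: 7+12+9+12 = 40
Hadley → Easton → Spruce → Denton → Grove: 7+11+12+7 = 37
Hadley → Easton → Spruce → Grove → Denton: 7+11+9+7 = 34
Hadley → Grove → Denton → Easton → Spruce: 6+7+8+11 = 32
Hadley → Grove → Denton → Spruce → Easton: 6+7+12+11 = 36
… (10 more)
The minimum is 29.
One shortest path: Hadley → Denton → Grove → Spruce → Easton.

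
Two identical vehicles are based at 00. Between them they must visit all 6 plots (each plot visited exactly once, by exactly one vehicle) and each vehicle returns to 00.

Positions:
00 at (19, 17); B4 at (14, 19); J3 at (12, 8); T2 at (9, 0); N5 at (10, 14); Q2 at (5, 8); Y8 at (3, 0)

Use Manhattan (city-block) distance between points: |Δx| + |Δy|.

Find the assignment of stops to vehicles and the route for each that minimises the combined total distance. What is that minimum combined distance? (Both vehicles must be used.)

Minimum combined distance: 80.

Check every non-empty split of the stops between the two vehicles; for each half take its own optimal tour:
  {B4} + {J3, T2, N5, Q2, Y8}: 14 + 66 = 80
  {J3} + {B4, T2, N5, Q2, Y8}: 32 + 70 = 102
  {B4, J3} + {T2, N5, Q2, Y8}: 36 + 66 = 102
  {T2} + {B4, J3, N5, Q2, Y8}: 54 + 70 = 124
  {B4, T2} + {J3, N5, Q2, Y8}: 58 + 66 = 124
  {J3, T2} + {B4, N5, Q2, Y8}: 54 + 70 = 124
  … (31 splits in total)
Best: vehicle 1 00 → B4 → 00 = 14; vehicle 2 00 → J3 → T2 → Y8 → Q2 → N5 → 00 = 66; combined 80.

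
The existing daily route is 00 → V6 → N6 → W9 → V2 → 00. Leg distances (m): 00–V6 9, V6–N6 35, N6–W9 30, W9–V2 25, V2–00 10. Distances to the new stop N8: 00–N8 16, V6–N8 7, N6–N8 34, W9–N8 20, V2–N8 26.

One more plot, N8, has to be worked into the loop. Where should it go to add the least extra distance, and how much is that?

Insertion cost between consecutive stops i–j is d(i,N8) + d(N8,j) − d(i,j):
  between 00 and V6: 16 + 7 − 9 = 14
  between V6 and N6: 7 + 34 − 35 = 6
  between N6 and W9: 34 + 20 − 30 = 24
  between W9 and V2: 20 + 26 − 25 = 21
  between V2 and 00: 26 + 16 − 10 = 32
Cheapest insertion is between V6 and N6, adding 6.
New total = 109 + 6 = 115.

+6 m — insert N8 between V6 and N6.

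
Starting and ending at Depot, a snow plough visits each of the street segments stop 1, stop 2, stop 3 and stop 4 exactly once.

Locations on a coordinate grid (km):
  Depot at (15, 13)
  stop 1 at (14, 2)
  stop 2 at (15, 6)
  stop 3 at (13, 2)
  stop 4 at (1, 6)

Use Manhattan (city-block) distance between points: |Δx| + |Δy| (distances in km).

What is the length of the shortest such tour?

There are 12 distinct closed tours to check (reversals are equivalent).
Depot - stop 1 - stop 2 - stop 3 - stop 4 - Depot: 12+5+6+16+21 = 60
Depot - stop 1 - stop 2 - stop 4 - stop 3 - Depot: 12+5+14+16+13 = 60
Depot - stop 1 - stop 3 - stop 2 - stop 4 - Depot: 12+1+6+14+21 = 54
Depot - stop 1 - stop 3 - stop 4 - stop 2 - Depot: 12+1+16+14+7 = 50
Depot - stop 1 - stop 4 - stop 2 - stop 3 - Depot: 12+17+14+6+13 = 62
Depot - stop 1 - stop 4 - stop 3 - stop 2 - Depot: 12+17+16+6+7 = 58
Depot - stop 2 - stop 1 - stop 3 - stop 4 - Depot: 7+5+1+16+21 = 50
Depot - stop 2 - stop 1 - stop 4 - stop 3 - Depot: 7+5+17+16+13 = 58
Depot - stop 2 - stop 3 - stop 1 - stop 4 - Depot: 7+6+1+17+21 = 52
Depot - stop 2 - stop 4 - stop 1 - stop 3 - Depot: 7+14+17+1+13 = 52
Depot - stop 3 - stop 1 - stop 2 - stop 4 - Depot: 13+1+5+14+21 = 54
Depot - stop 3 - stop 2 - stop 1 - stop 4 - Depot: 13+6+5+17+21 = 62
The minimum is 50.
One optimal route: Depot → stop 1 → stop 3 → stop 4 → stop 2 → Depot (or its reverse).

50 km — the shortest possible round trip.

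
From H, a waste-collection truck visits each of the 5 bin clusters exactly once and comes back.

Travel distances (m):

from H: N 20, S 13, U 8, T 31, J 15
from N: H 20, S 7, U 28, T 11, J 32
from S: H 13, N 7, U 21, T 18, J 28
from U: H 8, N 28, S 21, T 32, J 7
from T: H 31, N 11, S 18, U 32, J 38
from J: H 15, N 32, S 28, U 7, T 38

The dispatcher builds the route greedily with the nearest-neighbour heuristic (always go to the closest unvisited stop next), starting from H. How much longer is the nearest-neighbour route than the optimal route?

8 m longer than the optimal tour.

From H: U=8, S=13, J=15, N=20, T=31 → choose U (8).
From U: J=7, S=21, N=28, T=32 → choose J (7).
From J: S=28, N=32, T=38 → choose S (28).
From S: N=7, T=18 → choose N (7).
From N: T=11 → choose T (11).
NN route H → U → J → S → N → T → H costs 92.
Optimal: H → S → N → T → J → U → H costs 84 (by enumerating all 60 distinct tours).
Excess = 92 − 84 = 8.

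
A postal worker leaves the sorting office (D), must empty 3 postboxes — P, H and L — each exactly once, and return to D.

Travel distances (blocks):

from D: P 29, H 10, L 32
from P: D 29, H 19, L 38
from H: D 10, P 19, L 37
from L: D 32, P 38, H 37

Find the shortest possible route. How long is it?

99 blocks — the shortest possible round trip.

D-P-H-L-D: 29+19+37+32 = 117
D-P-L-H-D: 29+38+37+10 = 114
D-H-P-L-D: 10+19+38+32 = 99
The minimum is 99.
One optimal route: D → H → P → L → D (or its reverse).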